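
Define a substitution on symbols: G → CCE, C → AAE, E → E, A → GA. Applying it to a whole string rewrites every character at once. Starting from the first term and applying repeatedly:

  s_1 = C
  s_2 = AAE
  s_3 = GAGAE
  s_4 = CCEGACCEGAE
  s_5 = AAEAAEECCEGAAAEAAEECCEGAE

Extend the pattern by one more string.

Replace each of the 25 characters of AAEAAEECCEGAAAEAAEECCEGAE in place — GA GA E GA GA E E AAE AAE E CCE GA GA GA E GA GA E E AAE AAE E CCE GA E — and concatenate.

GAGAEGAGAEEAAEAAEECCEGAGAGAEGAGAEEAAEAAEECCEGAE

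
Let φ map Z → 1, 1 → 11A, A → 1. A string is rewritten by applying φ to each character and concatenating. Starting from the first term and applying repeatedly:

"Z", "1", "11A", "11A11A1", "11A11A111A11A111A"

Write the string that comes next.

11A11A111A11A111A11A11A111A11A111A11A11A1

Applying the rule to each of the 17 symbols of 11A11A111A11A111A gives the pieces 11A 11A 1 11A 11A 1 11A 11A 11A 1 11A 11A 1 11A 11A 11A 1, which concatenate to the answer.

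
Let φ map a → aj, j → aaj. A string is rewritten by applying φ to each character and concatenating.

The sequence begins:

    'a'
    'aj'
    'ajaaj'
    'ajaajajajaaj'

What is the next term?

Apply φ to ajaajajajaaj symbol by symbol: a→aj, j→aaj, a→aj, a→aj, j→aaj, a→aj, j→aaj, a→aj, j→aaj, a→aj, a→aj, j→aaj; joined: aj aaj aj aj aaj aj aaj aj aaj aj aj aaj.

ajaajajajaajajaajajaajajajaaj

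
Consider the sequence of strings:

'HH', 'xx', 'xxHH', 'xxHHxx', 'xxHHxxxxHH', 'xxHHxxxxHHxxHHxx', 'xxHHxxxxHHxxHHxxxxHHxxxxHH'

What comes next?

xxHHxxxxHHxxHHxxxxHHxxxxHHxxHHxxxxHHxxHHxx

From term 3 onward, concatenate the last term with the second-to-last: xx·HH = xxHH, xxHH·xx = xxHHxx, …
Continuing: xxHHxxxxHHxxHHxxxxHHxxxxHH · xxHHxxxxHHxxHHxx gives term 8.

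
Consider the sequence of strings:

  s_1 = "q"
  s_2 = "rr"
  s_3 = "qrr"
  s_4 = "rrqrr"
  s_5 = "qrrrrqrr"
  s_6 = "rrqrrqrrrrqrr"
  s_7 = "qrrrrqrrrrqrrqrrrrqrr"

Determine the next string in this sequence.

rrqrrqrrrrqrrqrrrrqrrrrqrrqrrrrqrr

Each term (from the third on) is the two preceding terms concatenated in order: term 3 = q·rr = qrr.
The next term joins rrqrrqrrrrqrr and qrrrrqrrrrqrrqrrrrqrr.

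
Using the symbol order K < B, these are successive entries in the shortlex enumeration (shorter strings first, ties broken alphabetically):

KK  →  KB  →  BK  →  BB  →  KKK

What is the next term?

KKB

The successor of KKK increments the rightmost position that isn't already B and resets every position after it to K.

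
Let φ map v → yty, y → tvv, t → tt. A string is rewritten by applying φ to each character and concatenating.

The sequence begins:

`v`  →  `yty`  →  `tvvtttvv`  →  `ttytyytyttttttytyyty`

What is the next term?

tttttvvtttvvtvvtttvvtttttttttttttvvtttvvtvvtttvv

φ(ttytyytyttttttytyyty) expands symbol-by-symbol to tt tt tvv tt tvv tvv tt tvv tt tt tt tt tt tt tvv tt tvv tvv tt tvv; joining the 20 pieces gives the next term.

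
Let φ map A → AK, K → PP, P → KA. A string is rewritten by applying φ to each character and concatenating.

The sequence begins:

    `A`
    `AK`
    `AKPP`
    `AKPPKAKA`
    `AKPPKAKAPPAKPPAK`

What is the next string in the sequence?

φ(AKPPKAKAPPAKPPAK) expands symbol-by-symbol to AK PP KA KA PP AK PP AK KA KA AK PP KA KA AK PP; joining the 16 pieces gives the next term.

AKPPKAKAPPAKPPAKKAKAAKPPKAKAAKPP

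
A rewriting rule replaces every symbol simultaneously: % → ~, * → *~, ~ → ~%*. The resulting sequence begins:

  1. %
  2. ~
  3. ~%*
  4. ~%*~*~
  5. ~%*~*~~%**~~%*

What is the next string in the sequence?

~%*~*~~%**~~%*~%*~*~*~~%*~%*~*~

φ(~%*~*~~%**~~%*) expands symbol-by-symbol to ~%* ~ *~ ~%* *~ ~%* ~%* ~ *~ *~ ~%* ~%* ~ *~; joining the 14 pieces gives the next term.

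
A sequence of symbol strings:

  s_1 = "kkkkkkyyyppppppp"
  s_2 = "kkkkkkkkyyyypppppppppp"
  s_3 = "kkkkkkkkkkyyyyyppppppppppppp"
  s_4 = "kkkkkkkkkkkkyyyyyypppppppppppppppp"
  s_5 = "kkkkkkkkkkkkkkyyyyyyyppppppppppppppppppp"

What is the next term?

kkkkkkkkkkkkkkkkyyyyyyyypppppppppppppppppppppp

Reading off run lengths: k runs 6, 8, 10, 12, 14; y runs 3, 4, 5, 6, 7; p runs 7, 10, 13, 16, 19 — each is linear in n, where the shown terms are n = 3, 4, 5, 6, 7.
Setting n = 8 gives 16, 8, 22 characters in each block.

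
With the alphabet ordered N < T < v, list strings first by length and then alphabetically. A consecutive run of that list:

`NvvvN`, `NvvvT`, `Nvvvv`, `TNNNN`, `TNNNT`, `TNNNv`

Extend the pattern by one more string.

TNNTN

The successor of TNNNv increments the rightmost position that isn't already v and resets every position after it to N.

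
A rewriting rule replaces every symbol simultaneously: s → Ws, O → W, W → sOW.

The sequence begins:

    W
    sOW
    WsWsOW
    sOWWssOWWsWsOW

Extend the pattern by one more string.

WsWsOWsOWWsWsWsOWsOWWssOWWsWsOW

Replace each of the 14 characters of sOWWssOWWsWsOW in place — Ws W sOW sOW Ws Ws W sOW sOW Ws sOW Ws W sOW — and concatenate.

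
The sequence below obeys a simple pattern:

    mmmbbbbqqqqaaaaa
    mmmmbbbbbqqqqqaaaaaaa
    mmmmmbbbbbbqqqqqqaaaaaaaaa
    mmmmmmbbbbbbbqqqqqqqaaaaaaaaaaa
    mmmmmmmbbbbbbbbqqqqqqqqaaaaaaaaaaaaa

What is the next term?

The n-th term is n+1 m's then n+2 b's then n+2 q's then 2n+1 a's, where the shown terms are n = 2, 3, 4, 5, 6.
For the next term, n = 7, so the run lengths are 8, 9, 9, 15.

mmmmmmmmbbbbbbbbbqqqqqqqqqaaaaaaaaaaaaaaa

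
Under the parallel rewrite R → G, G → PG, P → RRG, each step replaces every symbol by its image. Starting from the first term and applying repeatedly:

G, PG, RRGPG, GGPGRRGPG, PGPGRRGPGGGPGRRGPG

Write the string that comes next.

RRGPGRRGPGGGPGRRGPGPGPGRRGPGGGPGRRGPG

Applying the rule to each of the 18 symbols of PGPGRRGPGGGPGRRGPG gives the pieces RRG PG RRG PG G G PG RRG PG PG PG RRG PG G G PG RRG PG, which concatenate to the answer.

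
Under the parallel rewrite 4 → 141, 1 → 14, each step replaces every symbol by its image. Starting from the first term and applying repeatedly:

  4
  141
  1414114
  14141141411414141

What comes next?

14141141411414141141411414141141411414114

Applying the rule to each of the 17 symbols of 14141141411414141 gives the pieces 14 141 14 141 14 14 141 14 141 14 14 141 14 141 14 141 14, which concatenate to the answer.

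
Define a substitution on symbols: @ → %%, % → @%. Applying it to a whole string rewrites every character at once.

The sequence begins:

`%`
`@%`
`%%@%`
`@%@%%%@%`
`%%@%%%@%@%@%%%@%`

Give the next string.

Rewriting the 16 symbols of %%@%%%@%@%@%%%@% one by one yields @% @% %% @% @% @% %% @% %% @% %% @% @% @% %% @%; concatenated:

@%@%%%@%@%@%%%@%%%@%%%@%@%@%%%@%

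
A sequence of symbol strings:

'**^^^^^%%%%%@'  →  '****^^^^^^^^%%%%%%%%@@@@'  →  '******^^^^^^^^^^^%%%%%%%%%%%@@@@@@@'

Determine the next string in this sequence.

********^^^^^^^^^^^^^^%%%%%%%%%%%%%%@@@@@@@@@@

Term n consists of 2n *'s, followed by 3n+2 ^'s, followed by 3n+2 %'s, followed by 3n-2 @'s (n = 1, 2, …).
For the next term, n = 4, so the run lengths are 8, 14, 14, 10.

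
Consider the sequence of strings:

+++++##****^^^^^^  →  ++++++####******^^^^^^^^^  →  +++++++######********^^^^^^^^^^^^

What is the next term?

++++++++########**********^^^^^^^^^^^^^^^

Term n consists of n+3 +'s, followed by 2n-2 #'s, followed by 2n *'s, followed by 3n ^'s, where the shown terms are n = 2, 3, 4.
At n = 5 the blocks have lengths 8, 8, 10, 15.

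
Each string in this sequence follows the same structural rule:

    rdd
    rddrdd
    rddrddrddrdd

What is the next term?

Every step duplicates the string.
One more doubling of rddrddrddrdd gives the answer.

rddrddrddrddrddrddrddrdd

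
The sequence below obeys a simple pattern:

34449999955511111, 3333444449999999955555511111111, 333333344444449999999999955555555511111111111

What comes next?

33333333334444444449999999999999955555555555511111111111111

Term n consists of 3n-2 3's, followed by 2n+1 4's, followed by 3n+2 9's, followed by 3n 5's, followed by 3n+2 1's (n = 1, 2, …).
For the next term, n = 4, so the run lengths are 10, 9, 14, 12, 14.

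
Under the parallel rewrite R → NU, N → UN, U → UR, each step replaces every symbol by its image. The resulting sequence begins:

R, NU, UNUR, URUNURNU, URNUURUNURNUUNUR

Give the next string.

Rewriting the 16 symbols of URNUURUNURNUUNUR one by one yields UR NU UN UR UR NU UR UN UR NU UN UR UR UN UR NU; concatenated:

URNUUNURURNUURUNURNUUNURURUNURNU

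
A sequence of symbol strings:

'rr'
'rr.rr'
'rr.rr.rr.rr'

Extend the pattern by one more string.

rr.rr.rr.rr.rr.rr.rr.rr

Each string is two copies of the previous one joined by '.'.
One more doubling of rr.rr.rr.rr gives the answer.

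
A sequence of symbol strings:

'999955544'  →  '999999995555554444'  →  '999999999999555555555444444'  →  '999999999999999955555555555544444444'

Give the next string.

999999999999999999995555555555555554444444444

Each string has the form 9^{4n} 5^{3n} 4^{2n} (n = 1, 2, …).
For the next term, n = 5, so the run lengths are 20, 15, 10.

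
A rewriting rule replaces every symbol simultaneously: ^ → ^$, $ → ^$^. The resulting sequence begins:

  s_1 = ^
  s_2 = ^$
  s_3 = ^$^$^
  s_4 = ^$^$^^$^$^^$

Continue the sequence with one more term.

^$^$^^$^$^^$^$^$^^$^$^^$^$^$^

Expanding ^$^$^^$^$^^$: ^→^$, $→^$^, ^→^$, $→^$^, ^→^$, ^→^$, $→^$^, ^→^$, $→^$^, ^→^$, ^→^$, $→^$^. Concatenated: ^$ ^$^ ^$ ^$^ ^$ ^$ ^$^ ^$ ^$^ ^$ ^$ ^$^.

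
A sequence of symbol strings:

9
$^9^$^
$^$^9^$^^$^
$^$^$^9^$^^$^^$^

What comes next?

$^$^$^$^9^$^^$^^$^^$^

Every step adds $^ to the front and ^$^ to the end of the previous string.
So the next term is $^·$^$^$^9^$^^$^^$^·^$^.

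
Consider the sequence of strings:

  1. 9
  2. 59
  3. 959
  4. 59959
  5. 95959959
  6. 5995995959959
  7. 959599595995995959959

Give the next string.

5995995959959959599595995995959959

This is a Fibonacci-style word recurrence s(k) = s(k−2)·s(k−1): e.g. 9·59 = 959.
Continuing: 5995995959959 · 959599595995995959959 gives term 8.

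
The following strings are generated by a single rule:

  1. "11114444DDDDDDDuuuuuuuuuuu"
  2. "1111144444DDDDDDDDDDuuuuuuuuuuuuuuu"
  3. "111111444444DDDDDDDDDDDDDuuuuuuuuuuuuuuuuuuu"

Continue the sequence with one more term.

Reading off run lengths: 1 runs 4, 5, 6; 4 runs 4, 5, 6; D runs 7, 10, 13; u runs 11, 15, 19 — each is linear in n, where the shown terms are n = 3, 4, 5.
At n = 6 the blocks have lengths 7, 7, 16, 23.

11111114444444DDDDDDDDDDDDDDDDuuuuuuuuuuuuuuuuuuuuuuu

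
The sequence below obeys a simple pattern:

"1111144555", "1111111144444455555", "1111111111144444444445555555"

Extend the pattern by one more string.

1111111111111144444444444444555555555

Term n consists of 3n+2 1's, followed by 4n-2 4's, followed by 2n+1 5's (n = 1, 2, …).
Setting n = 4 gives 14, 14, 9 characters in each block.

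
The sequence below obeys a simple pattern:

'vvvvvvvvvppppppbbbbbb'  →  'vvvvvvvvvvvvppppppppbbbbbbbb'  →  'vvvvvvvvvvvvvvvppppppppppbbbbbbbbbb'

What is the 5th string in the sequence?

vvvvvvvvvvvvvvvvvvvvvppppppppppppppbbbbbbbbbbbbbb

Term n consists of 3n v's, followed by 2n p's, followed by 2n b's, where the shown terms are n = 3, 4, 5.
For term 5, n = 7, so the run lengths are 21, 14, 14.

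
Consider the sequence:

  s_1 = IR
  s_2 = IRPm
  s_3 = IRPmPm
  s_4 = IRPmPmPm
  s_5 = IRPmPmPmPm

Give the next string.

Every step adds Pm to the end: s(k+1) = s(k)·Pm.
Applying this once more to IRPmPmPmPm:

IRPmPmPmPmPm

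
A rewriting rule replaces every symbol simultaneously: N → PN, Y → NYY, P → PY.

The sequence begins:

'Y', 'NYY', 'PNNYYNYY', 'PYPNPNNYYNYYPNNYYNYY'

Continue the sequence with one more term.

Rewriting the 20 symbols of PYPNPNNYYNYYPNNYYNYY one by one yields PY NYY PY PN PY PN PN NYY NYY PN NYY NYY PY PN PN NYY NYY PN NYY NYY; concatenated:

PYNYYPYPNPYPNPNNYYNYYPNNYYNYYPYPNPNNYYNYYPNNYYNYY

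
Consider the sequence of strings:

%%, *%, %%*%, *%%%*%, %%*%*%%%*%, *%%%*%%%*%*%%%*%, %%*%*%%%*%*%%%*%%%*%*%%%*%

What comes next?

*%%%*%%%*%*%%%*%%%*%*%%%*%*%%%*%%%*%*%%%*%

This is a Fibonacci-style word recurrence s(k) = s(k−2)·s(k−1): e.g. %%·*% = %%*%.
The next term joins *%%%*%%%*%*%%%*% and %%*%*%%%*%*%%%*%%%*%*%%%*%.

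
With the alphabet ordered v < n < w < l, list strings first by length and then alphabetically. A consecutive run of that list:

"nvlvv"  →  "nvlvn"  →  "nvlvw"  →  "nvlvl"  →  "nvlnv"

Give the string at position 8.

nvlnl

Stepping forward 3 times from nvlnv: nvlnv → nvlnn → nvlnw, then the target.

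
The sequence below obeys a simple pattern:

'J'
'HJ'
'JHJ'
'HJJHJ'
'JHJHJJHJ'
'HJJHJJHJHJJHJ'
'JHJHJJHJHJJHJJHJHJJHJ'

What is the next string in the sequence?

This is a Fibonacci-style word recurrence s(k) = s(k−2)·s(k−1): e.g. J·HJ = JHJ.
The next term joins HJJHJJHJHJJHJ and JHJHJJHJHJJHJJHJHJJHJ.

HJJHJJHJHJJHJJHJHJJHJHJJHJJHJHJJHJ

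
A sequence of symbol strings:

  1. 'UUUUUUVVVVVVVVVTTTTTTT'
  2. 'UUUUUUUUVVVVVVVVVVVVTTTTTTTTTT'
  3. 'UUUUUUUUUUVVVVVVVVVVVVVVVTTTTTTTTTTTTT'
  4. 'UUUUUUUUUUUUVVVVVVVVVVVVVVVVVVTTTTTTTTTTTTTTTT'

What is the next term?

Each string has the form U^{2n+2} V^{3n+3} T^{3n+1}, where the shown terms are n = 2, 3, 4, 5.
For the next term, n = 6, so the run lengths are 14, 21, 19.

UUUUUUUUUUUUUUVVVVVVVVVVVVVVVVVVVVVTTTTTTTTTTTTTTTTTTT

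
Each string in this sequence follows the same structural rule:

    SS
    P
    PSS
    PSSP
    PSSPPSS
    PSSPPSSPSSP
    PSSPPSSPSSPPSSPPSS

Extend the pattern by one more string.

From term 3 onward, concatenate the last term with the second-to-last: P·SS = PSS, PSS·P = PSSP, …
Continuing: PSSPPSSPSSPPSSPPSS · PSSPPSSPSSP gives term 8.

PSSPPSSPSSPPSSPPSSPSSPPSSPSSP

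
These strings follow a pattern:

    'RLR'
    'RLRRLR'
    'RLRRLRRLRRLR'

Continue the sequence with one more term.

RLRRLRRLRRLRRLRRLRRLRRLR

Every step duplicates the string.
So the next term is two copies of RLRRLRRLRRLR.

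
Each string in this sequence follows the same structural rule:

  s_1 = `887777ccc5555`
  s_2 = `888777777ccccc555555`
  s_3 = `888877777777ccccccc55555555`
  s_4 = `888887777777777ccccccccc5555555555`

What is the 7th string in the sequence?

Term n consists of n 8's, followed by 2n 7's, followed by 2n-1 c's, followed by 2n 5's, where the shown terms are n = 2, 3, 4, 5.
For term 7, n = 8, so the run lengths are 8, 16, 15, 16.

888888887777777777777777ccccccccccccccc5555555555555555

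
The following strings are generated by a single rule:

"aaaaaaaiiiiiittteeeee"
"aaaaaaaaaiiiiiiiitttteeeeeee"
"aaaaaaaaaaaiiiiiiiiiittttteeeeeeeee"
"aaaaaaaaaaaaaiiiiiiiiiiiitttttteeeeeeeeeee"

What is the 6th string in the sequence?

aaaaaaaaaaaaaaaaaiiiiiiiiiiiiiiiitttttttteeeeeeeeeeeeeee

Reading off run lengths: a runs 7, 9, 11, 13; i runs 6, 8, 10, 12; t runs 3, 4, 5, 6; e runs 5, 7, 9, 11 — each is linear in n, where the shown terms are n = 3, 4, 5, 6.
For term 6, n = 8, so the run lengths are 17, 16, 8, 15.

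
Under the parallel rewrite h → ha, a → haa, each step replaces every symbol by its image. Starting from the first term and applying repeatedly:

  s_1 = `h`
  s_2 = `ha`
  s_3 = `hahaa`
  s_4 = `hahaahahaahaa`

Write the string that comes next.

Replace each of the 13 characters of hahaahahaahaa in place — ha haa ha haa haa ha haa ha haa haa ha haa haa — and concatenate.

hahaahahaahaahahaahahaahaahahaahaa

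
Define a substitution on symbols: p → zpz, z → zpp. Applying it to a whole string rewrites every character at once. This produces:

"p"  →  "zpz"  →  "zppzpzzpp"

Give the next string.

zppzpzzpzzppzpzzppzppzpzzpz

Expanding zppzpzzpp: z→zpp, p→zpz, p→zpz, z→zpp, p→zpz, z→zpp, z→zpp, p→zpz, p→zpz. Concatenated: zpp zpz zpz zpp zpz zpp zpp zpz zpz.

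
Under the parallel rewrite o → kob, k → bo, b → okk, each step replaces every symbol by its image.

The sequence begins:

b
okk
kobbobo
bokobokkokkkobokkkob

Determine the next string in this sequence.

okkkobbokobokkkobbobokobbobobokobokkkobbobobokobokk

Replace each of the 20 characters of bokobokkokkkobokkkob in place — okk kob bo kob okk kob bo bo kob bo bo bo kob okk kob bo bo bo kob okk — and concatenate.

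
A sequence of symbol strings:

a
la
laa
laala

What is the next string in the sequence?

This is a Fibonacci-style word recurrence s(k) = s(k−1)·s(k−2): e.g. la·a = laa.
So term 5 is laala·laa.

laalalaa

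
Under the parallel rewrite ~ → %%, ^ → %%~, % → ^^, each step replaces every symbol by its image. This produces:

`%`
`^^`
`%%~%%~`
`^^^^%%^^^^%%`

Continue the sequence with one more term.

Rewriting each symbol of ^^^^%%^^^^%%: ^→%%~, ^→%%~, ^→%%~, ^→%%~, %→^^, %→^^, ^→%%~, ^→%%~, ^→%%~, ^→%%~, %→^^, %→^^, which concatenates to %%~ %%~ %%~ %%~ ^^ ^^ %%~ %%~ %%~ %%~ ^^ ^^.

%%~%%~%%~%%~^^^^%%~%%~%%~%%~^^^^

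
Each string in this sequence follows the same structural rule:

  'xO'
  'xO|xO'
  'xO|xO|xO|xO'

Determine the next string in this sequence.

s(k+1) = s(k)·|·s(k) — each term doubles the last with '|' between the halves.
Doubling xO|xO|xO|xO with '|' between the halves:

xO|xO|xO|xO|xO|xO|xO|xO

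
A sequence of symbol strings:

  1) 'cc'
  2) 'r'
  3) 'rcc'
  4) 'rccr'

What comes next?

This is a Fibonacci-style word recurrence s(k) = s(k−1)·s(k−2): e.g. r·cc = rcc.
Continuing: rccr · rcc gives term 5.

rccrrcc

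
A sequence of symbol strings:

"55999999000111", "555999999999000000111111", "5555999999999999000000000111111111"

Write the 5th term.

555555999999999999999999000000000000000111111111111111

The n-th term is n+1 5's then 3n+3 9's then 3n 0's then 3n 1's (n = 1, 2, …).
Setting n = 5 gives 6, 18, 15, 15 characters in each block.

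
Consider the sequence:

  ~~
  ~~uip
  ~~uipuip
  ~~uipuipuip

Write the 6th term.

~~uipuipuipuipuip

Each term is the previous one with uip appended.
From ~~uipuipuip, 2 further steps: ~~uipuipuip → ~~uipuipuipuip → (answer).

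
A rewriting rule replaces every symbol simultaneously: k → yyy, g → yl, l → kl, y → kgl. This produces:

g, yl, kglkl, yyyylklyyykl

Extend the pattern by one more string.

kglkglkglkglklyyyklkglkglkglyyykl

Expanding yyyylklyyykl: y→kgl, y→kgl, y→kgl, y→kgl, l→kl, k→yyy, l→kl, y→kgl, y→kgl, y→kgl, k→yyy, l→kl. Concatenated: kgl kgl kgl kgl kl yyy kl kgl kgl kgl yyy kl.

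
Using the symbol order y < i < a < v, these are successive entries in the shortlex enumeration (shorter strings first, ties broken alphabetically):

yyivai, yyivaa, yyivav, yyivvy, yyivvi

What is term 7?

yyivvv

Advancing 2 positions from yyivvi through yyivvi → yyivva reaches term 7.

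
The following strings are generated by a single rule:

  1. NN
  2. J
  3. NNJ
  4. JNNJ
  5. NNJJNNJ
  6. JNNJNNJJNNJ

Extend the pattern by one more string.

From term 3 onward, concatenate the second-to-last term with the last: NN·J = NNJ, J·NNJ = JNNJ, …
The next term joins NNJJNNJ and JNNJNNJJNNJ.

NNJJNNJJNNJNNJJNNJ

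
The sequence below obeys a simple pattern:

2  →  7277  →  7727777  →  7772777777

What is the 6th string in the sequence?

7777727777777777

Every step adds 7 to the front and 77 to the end of the previous string.
From 7772777777, 2 further steps: 7772777777 → 7777277777777 → (answer).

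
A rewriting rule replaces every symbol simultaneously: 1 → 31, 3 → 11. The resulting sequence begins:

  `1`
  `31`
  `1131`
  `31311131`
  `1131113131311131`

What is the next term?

Rewriting the 16 symbols of 1131113131311131 one by one yields 31 31 11 31 31 31 11 31 11 31 11 31 31 31 11 31; concatenated:

31311131313111311131113131311131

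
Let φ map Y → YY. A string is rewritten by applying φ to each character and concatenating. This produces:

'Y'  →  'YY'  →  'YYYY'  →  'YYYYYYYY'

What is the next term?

Apply φ to YYYYYYYY symbol by symbol: Y→YY, Y→YY, Y→YY, Y→YY, Y→YY, Y→YY, Y→YY, Y→YY; joined: YY YY YY YY YY YY YY YY.

YYYYYYYYYYYYYYYY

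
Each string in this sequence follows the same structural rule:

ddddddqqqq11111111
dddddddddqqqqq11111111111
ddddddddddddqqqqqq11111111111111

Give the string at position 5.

Each string has the form d^{3n} q^{n+2} 1^{3n+2}, where the shown terms are n = 2, 3, 4.
At n = 6 the blocks have lengths 18, 8, 20.

ddddddddddddddddddqqqqqqqq11111111111111111111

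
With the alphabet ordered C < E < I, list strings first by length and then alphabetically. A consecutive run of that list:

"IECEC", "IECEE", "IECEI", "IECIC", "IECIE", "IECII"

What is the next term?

Treat IECII as a base-3 numeral over the given alphabet and add one, carrying through any trailing I's.

IEECC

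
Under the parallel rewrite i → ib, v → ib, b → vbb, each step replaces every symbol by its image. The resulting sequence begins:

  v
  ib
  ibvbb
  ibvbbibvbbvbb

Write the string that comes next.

Applying the rule to each of the 13 symbols of ibvbbibvbbvbb gives the pieces ib vbb ib vbb vbb ib vbb ib vbb vbb ib vbb vbb, which concatenate to the answer.

ibvbbibvbbvbbibvbbibvbbvbbibvbbvbb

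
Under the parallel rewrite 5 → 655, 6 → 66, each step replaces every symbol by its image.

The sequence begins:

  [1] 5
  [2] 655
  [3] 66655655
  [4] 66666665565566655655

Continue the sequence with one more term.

666666666666666556556665565566666665565566655655

Replace each of the 20 characters of 66666665565566655655 in place — 66 66 66 66 66 66 66 655 655 66 655 655 66 66 66 655 655 66 655 655 — and concatenate.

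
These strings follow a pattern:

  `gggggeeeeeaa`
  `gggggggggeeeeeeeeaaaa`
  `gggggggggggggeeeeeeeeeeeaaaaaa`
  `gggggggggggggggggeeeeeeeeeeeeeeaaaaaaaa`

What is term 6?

The n-th term is 4n+1 g's then 3n+2 e's then 2n a's (n = 1, 2, …).
At n = 6 the blocks have lengths 25, 20, 12.

gggggggggggggggggggggggggeeeeeeeeeeeeeeeeeeeeaaaaaaaaaaaa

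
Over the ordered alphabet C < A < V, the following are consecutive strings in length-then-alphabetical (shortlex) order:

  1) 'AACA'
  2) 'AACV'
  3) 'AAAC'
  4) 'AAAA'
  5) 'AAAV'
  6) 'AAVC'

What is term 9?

AVCC

Continuing the enumeration 3 steps past AAVC: AAVC → AAVA → AAVV → (answer).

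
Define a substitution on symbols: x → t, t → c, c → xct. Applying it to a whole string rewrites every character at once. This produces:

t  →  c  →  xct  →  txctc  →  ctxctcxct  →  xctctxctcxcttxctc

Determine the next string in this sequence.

txctcxctctxctcxcttxctcctxctcxct

φ(xctctxctcxcttxctc) expands symbol-by-symbol to t xct c xct c t xct c xct t xct c c t xct c xct; joining the 17 pieces gives the next term.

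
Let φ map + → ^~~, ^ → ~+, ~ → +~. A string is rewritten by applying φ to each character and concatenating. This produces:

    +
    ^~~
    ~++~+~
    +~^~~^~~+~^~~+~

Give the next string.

^~~+~~++~+~~++~+~^~~+~~++~+~^~~+~

Replace each of the 15 characters of +~^~~^~~+~^~~+~ in place — ^~~ +~ ~+ +~ +~ ~+ +~ +~ ^~~ +~ ~+ +~ +~ ^~~ +~ — and concatenate.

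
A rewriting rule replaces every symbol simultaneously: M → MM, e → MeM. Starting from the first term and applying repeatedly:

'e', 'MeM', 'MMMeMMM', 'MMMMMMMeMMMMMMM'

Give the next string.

MMMMMMMMMMMMMMMeMMMMMMMMMMMMMMM

φ(MMMMMMMeMMMMMMM) expands symbol-by-symbol to MM MM MM MM MM MM MM MeM MM MM MM MM MM MM MM; joining the 15 pieces gives the next term.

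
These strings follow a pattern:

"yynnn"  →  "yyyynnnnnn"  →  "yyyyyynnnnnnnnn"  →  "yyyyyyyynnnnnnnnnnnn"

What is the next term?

Term n consists of 2n y's, followed by 3n n's (n = 1, 2, …).
For the next term, n = 5, so the run lengths are 10, 15.

yyyyyyyyyynnnnnnnnnnnnnnn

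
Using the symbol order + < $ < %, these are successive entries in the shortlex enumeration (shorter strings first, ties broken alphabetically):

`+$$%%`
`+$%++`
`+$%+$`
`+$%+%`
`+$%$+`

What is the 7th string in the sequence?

+$%$%

Stepping forward 2 times from +$%$+: +$%$+ → +$%$$, then the target.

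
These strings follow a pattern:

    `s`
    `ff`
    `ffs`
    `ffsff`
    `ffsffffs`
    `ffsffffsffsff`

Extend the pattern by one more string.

From term 3 onward, concatenate the last term with the second-to-last: ff·s = ffs, ffs·ff = ffsff, …
Continuing: ffsffffsffsff · ffsffffs gives term 7.

ffsffffsffsffffsffffs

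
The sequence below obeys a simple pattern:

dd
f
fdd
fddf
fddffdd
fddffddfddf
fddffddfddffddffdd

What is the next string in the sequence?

fddffddfddffddffddfddffddfddf

Each term (from the third on) is the previous term followed by the one before it: term 3 = f·dd = fdd.
The next term joins fddffddfddffddffdd and fddffddfddf.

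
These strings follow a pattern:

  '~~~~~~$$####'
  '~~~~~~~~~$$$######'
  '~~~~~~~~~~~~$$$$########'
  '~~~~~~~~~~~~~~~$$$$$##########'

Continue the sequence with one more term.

~~~~~~~~~~~~~~~~~~$$$$$$############

The n-th term is 3n ~'s then n $'s then 2n #'s, where the shown terms are n = 2, 3, 4, 5.
Setting n = 6 gives 18, 6, 12 characters in each block.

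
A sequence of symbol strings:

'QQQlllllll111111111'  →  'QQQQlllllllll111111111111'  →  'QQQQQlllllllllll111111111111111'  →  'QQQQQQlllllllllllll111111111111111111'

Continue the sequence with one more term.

QQQQQQQlllllllllllllll111111111111111111111

Each string has the form Q^{n} l^{2n+1} 1^{3n}, where the shown terms are n = 3, 4, 5, 6.
At n = 7 the blocks have lengths 7, 15, 21.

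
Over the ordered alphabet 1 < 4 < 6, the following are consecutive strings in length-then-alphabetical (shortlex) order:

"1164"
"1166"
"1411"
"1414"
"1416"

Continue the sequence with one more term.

Treat 1416 as a base-3 numeral over the given alphabet and add one, carrying through any trailing 6's.

1441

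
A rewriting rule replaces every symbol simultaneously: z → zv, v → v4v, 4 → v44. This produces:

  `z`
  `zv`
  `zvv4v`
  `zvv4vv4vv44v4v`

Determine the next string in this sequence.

zvv4vv4vv44v4vv4vv44v4vv4vv44v44v4vv44v4v

Applying the rule to each of the 14 symbols of zvv4vv4vv44v4v gives the pieces zv v4v v4v v44 v4v v4v v44 v4v v4v v44 v44 v4v v44 v4v, which concatenate to the answer.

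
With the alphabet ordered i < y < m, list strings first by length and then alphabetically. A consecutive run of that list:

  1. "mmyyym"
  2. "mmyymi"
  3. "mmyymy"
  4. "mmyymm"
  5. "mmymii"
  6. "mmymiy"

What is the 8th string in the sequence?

Stepping forward 2 times from mmymiy: mmymiy → mmymim, then the target.

mmymyi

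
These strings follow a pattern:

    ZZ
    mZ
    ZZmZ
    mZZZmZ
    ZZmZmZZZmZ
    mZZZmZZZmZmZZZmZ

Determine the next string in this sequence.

Each term (from the third on) is the two preceding terms concatenated in order: term 3 = ZZ·mZ = ZZmZ.
Continuing: ZZmZmZZZmZ · mZZZmZZZmZmZZZmZ gives term 7.

ZZmZmZZZmZmZZZmZZZmZmZZZmZ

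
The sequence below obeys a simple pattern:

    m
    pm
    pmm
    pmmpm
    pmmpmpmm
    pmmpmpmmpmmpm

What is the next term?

pmmpmpmmpmmpmpmmpmpmm

From term 3 onward, concatenate the last term with the second-to-last: pm·m = pmm, pmm·pm = pmmpm, …
So term 7 is pmmpmpmmpmmpm·pmmpmpmm.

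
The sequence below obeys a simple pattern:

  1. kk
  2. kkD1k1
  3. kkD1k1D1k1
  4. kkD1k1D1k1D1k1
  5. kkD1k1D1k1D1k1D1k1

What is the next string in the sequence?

Every step adds D1k1 to the end: s(k+1) = s(k)·D1k1.
Applying this once more to kkD1k1D1k1D1k1D1k1:

kkD1k1D1k1D1k1D1k1D1k1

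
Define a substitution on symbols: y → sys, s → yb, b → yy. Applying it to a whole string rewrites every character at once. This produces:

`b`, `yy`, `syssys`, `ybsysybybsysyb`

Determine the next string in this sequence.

Replace each of the 14 characters of ybsysybybsysyb in place — sys yy yb sys yb sys yy sys yy yb sys yb sys yy — and concatenate.

sysyyybsysybsysyysysyyybsysybsysyy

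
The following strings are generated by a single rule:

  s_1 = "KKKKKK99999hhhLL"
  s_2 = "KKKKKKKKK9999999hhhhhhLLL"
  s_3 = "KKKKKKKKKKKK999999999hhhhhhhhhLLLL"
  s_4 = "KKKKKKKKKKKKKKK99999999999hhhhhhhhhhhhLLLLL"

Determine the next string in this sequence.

The n-th term is 3n+3 K's then 2n+3 9's then 3n h's then n+1 L's (n = 1, 2, …).
For the next term, n = 5, so the run lengths are 18, 13, 15, 6.

KKKKKKKKKKKKKKKKKK9999999999999hhhhhhhhhhhhhhhLLLLLL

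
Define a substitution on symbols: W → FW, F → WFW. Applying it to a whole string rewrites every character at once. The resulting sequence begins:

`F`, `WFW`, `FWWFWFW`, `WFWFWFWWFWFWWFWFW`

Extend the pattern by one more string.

Replace each of the 17 characters of WFWFWFWWFWFWWFWFW in place — FW WFW FW WFW FW WFW FW FW WFW FW WFW FW FW WFW FW WFW FW — and concatenate.

FWWFWFWWFWFWWFWFWFWWFWFWWFWFWFWWFWFWWFWFW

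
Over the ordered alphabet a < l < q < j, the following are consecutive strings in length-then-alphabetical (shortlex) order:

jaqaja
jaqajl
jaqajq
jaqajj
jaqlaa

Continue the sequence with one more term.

Find the rightmost character of jaqlaa below j, bump it to the next letter, and reset everything to its right to a.

jaqlal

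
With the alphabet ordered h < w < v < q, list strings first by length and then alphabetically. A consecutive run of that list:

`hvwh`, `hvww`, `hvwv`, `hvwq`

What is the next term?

Find the rightmost character of hvwq below q, bump it to the next letter, and reset everything to its right to h.

hvvh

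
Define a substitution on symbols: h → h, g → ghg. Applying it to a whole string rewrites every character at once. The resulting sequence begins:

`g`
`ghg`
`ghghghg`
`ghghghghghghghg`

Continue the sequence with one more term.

ghghghghghghghghghghghghghghghg

Replace each of the 15 characters of ghghghghghghghg in place — ghg h ghg h ghg h ghg h ghg h ghg h ghg h ghg — and concatenate.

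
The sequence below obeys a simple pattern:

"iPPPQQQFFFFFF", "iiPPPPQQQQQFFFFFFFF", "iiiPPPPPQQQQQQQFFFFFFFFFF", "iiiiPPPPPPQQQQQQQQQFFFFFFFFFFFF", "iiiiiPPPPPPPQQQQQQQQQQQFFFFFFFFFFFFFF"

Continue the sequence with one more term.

The n-th term is n-1 i's then n+1 P's then 2n-1 Q's then 2n+2 F's, where the shown terms are n = 2, 3, 4, 5, 6.
For the next term, n = 7, so the run lengths are 6, 8, 13, 16.

iiiiiiPPPPPPPPQQQQQQQQQQQQQFFFFFFFFFFFFFFFF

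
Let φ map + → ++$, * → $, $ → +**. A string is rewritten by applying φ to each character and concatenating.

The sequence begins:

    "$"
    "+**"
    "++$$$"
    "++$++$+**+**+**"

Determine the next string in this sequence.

Replace each of the 15 characters of ++$++$+**+**+** in place — ++$ ++$ +** ++$ ++$ +** ++$ $ $ ++$ $ $ ++$ $ $ — and concatenate.

++$++$+**++$++$+**++$$$++$$$++$$$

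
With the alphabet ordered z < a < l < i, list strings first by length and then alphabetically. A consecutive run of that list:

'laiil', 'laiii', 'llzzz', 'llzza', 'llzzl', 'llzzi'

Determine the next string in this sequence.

llzaz

Treat llzzi as a base-4 numeral over the given alphabet and add one, carrying through any trailing i's.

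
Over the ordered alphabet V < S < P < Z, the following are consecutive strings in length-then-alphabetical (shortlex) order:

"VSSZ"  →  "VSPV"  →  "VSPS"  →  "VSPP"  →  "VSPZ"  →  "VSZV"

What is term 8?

Stepping forward 2 times from VSZV: VSZV → VSZS, then the target.

VSZP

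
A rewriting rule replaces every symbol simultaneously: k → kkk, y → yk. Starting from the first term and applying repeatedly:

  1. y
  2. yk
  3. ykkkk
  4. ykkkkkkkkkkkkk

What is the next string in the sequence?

φ(ykkkkkkkkkkkkk) expands symbol-by-symbol to yk kkk kkk kkk kkk kkk kkk kkk kkk kkk kkk kkk kkk kkk; joining the 14 pieces gives the next term.

ykkkkkkkkkkkkkkkkkkkkkkkkkkkkkkkkkkkkkkkk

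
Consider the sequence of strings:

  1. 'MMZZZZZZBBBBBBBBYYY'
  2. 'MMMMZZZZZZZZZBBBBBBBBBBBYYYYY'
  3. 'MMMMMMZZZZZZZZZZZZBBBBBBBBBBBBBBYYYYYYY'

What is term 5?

The n-th term is 2n-2 M's then 3n Z's then 3n+2 B's then 2n-1 Y's, where the shown terms are n = 2, 3, 4.
Setting n = 6 gives 10, 18, 20, 11 characters in each block.

MMMMMMMMMMZZZZZZZZZZZZZZZZZZBBBBBBBBBBBBBBBBBBBBYYYYYYYYYYY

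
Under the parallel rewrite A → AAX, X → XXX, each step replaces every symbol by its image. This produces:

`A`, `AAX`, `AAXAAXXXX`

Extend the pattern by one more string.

AAXAAXXXXAAXAAXXXXXXXXXXXXX

Rewriting each symbol of AAXAAXXXX: A→AAX, A→AAX, X→XXX, A→AAX, A→AAX, X→XXX, X→XXX, X→XXX, X→XXX, which concatenates to AAX AAX XXX AAX AAX XXX XXX XXX XXX.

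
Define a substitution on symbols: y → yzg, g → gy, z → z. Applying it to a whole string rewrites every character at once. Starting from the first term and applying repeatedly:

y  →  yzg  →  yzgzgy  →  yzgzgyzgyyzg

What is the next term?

yzgzgyzgyyzgzgyyzgyzgzgy

Rewriting each symbol of yzgzgyzgyyzg: y→yzg, z→z, g→gy, z→z, g→gy, y→yzg, z→z, g→gy, y→yzg, y→yzg, z→z, g→gy, which concatenates to yzg z gy z gy yzg z gy yzg yzg z gy.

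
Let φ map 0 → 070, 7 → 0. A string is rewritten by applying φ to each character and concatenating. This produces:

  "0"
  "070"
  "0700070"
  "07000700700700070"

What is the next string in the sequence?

07000700700700070070007007000700700700070

Applying the rule to each of the 17 symbols of 07000700700700070 gives the pieces 070 0 070 070 070 0 070 070 0 070 070 0 070 070 070 0 070, which concatenate to the answer.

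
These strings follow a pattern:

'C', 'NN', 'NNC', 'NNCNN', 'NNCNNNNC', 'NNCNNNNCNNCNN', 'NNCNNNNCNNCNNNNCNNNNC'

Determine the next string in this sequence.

This is a Fibonacci-style word recurrence s(k) = s(k−1)·s(k−2): e.g. NN·C = NNC.
Continuing: NNCNNNNCNNCNNNNCNNNNC · NNCNNNNCNNCNN gives term 8.

NNCNNNNCNNCNNNNCNNNNCNNCNNNNCNNCNN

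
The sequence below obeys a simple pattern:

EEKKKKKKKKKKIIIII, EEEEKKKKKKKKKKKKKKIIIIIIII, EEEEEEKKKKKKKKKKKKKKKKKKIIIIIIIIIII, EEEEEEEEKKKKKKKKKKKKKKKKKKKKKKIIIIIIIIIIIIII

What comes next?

Reading off run lengths: E runs 2, 4, 6, 8; K runs 10, 14, 18, 22; I runs 5, 8, 11, 14 — each is linear in n, where the shown terms are n = 2, 3, 4, 5.
At n = 6 the blocks have lengths 10, 26, 17.

EEEEEEEEEEKKKKKKKKKKKKKKKKKKKKKKKKKKIIIIIIIIIIIIIIIII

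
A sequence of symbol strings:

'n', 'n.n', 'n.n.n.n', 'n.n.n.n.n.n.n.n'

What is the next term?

s(k+1) = s(k)·.·s(k) — each term doubles the last with '.' between the halves.
Doubling n.n.n.n.n.n.n.n with '.' between the halves:

n.n.n.n.n.n.n.n.n.n.n.n.n.n.n.n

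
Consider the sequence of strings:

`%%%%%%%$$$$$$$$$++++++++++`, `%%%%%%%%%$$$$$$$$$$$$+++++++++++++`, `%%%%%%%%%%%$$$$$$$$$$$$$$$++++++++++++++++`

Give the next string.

%%%%%%%%%%%%%$$$$$$$$$$$$$$$$$$+++++++++++++++++++

Reading off run lengths: % runs 7, 9, 11; $ runs 9, 12, 15; + runs 10, 13, 16 — each is linear in n, where the shown terms are n = 3, 4, 5.
At n = 6 the blocks have lengths 13, 18, 19.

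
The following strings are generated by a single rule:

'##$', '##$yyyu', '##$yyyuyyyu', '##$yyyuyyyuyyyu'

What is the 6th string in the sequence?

Each term is the previous one with yyyu appended.
From ##$yyyuyyyuyyyu, 2 further steps: ##$yyyuyyyuyyyu → ##$yyyuyyyuyyyuyyyu → (answer).

##$yyyuyyyuyyyuyyyuyyyu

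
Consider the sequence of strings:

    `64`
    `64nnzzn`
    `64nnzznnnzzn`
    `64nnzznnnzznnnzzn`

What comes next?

The strings grow by a fixed suffix nnzzn each time.
So the next term is 64nnzznnnzznnnzzn·nnzzn.

64nnzznnnzznnnzznnnzzn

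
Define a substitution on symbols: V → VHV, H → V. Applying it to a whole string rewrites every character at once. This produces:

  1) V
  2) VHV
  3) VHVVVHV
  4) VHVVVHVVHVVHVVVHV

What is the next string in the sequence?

Rewriting the 17 symbols of VHVVVHVVHVVHVVVHV one by one yields VHV V VHV VHV VHV V VHV VHV V VHV VHV V VHV VHV VHV V VHV; concatenated:

VHVVVHVVHVVHVVVHVVHVVVHVVHVVVHVVHVVHVVVHV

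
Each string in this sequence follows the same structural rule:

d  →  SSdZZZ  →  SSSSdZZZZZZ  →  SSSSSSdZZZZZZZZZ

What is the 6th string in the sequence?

SSSSSSSSSSdZZZZZZZZZZZZZZZ

Each term wraps the previous one in SS on the left and ZZZ on the right.
From SSSSSSdZZZZZZZZZ, 2 further steps: SSSSSSdZZZZZZZZZ → SSSSSSSSdZZZZZZZZZZZZ → (answer).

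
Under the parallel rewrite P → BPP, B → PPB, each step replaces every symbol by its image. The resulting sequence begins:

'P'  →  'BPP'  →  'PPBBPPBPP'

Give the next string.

Expanding PPBBPPBPP: P→BPP, P→BPP, B→PPB, B→PPB, P→BPP, P→BPP, B→PPB, P→BPP, P→BPP. Concatenated: BPP BPP PPB PPB BPP BPP PPB BPP BPP.

BPPBPPPPBPPBBPPBPPPPBBPPBPP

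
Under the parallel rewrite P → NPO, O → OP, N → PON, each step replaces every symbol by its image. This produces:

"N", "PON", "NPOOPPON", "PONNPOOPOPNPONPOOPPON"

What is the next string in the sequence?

NPOOPPONPONNPOOPOPNPOOPNPOPONNPOOPPONNPOOPOPNPONPOOPPON

Replace each of the 21 characters of PONNPOOPOPNPONPOOPPON in place — NPO OP PON PON NPO OP OP NPO OP NPO PON NPO OP PON NPO OP OP NPO NPO OP PON — and concatenate.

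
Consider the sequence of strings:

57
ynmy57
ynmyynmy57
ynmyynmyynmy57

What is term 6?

Every step adds ynmy at the front: s(k+1) = ynmy·s(k).
From ynmyynmyynmy57, 2 further steps: ynmyynmyynmy57 → ynmyynmyynmyynmy57 → (answer).

ynmyynmyynmyynmyynmy57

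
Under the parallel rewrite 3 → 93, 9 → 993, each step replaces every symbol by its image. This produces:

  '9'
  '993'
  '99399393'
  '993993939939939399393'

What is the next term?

Rewriting the 21 symbols of 993993939939939399393 one by one yields 993 993 93 993 993 93 993 93 993 993 93 993 993 93 993 93 993 993 93 993 93; concatenated:

9939939399399393993939939939399399393993939939939399393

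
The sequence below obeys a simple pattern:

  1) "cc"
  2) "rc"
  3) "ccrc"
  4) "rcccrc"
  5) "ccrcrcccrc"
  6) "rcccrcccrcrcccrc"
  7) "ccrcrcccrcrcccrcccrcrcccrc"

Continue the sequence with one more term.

rcccrcccrcrcccrcccrcrcccrcrcccrcccrcrcccrc

This is a Fibonacci-style word recurrence s(k) = s(k−2)·s(k−1): e.g. cc·rc = ccrc.
Continuing: rcccrcccrcrcccrc · ccrcrcccrcrcccrcccrcrcccrc gives term 8.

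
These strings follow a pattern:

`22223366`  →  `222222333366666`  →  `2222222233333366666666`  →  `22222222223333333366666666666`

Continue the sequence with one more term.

222222222222333333333366666666666666

Each string has the form 2^{2n+2} 3^{2n} 6^{3n-1} (n = 1, 2, …).
At n = 5 the blocks have lengths 12, 10, 14.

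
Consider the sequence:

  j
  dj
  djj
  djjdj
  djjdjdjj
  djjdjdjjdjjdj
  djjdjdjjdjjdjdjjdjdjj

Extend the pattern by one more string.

Each term (from the third on) is the previous term followed by the one before it: term 3 = dj·j = djj.
Continuing: djjdjdjjdjjdjdjjdjdjj · djjdjdjjdjjdj gives term 8.

djjdjdjjdjjdjdjjdjdjjdjjdjdjjdjjdj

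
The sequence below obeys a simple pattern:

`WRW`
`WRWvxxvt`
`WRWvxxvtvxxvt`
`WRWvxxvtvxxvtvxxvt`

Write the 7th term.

WRWvxxvtvxxvtvxxvtvxxvtvxxvtvxxvt

Each term is the previous one with vxxvt appended.
From WRWvxxvtvxxvtvxxvt, 3 further steps: WRWvxxvtvxxvtvxxvt → WRWvxxvtvxxvtvxxvtvxxvt → WRWvxxvtvxxvtvxxvtvxxvtvxxvt → (answer).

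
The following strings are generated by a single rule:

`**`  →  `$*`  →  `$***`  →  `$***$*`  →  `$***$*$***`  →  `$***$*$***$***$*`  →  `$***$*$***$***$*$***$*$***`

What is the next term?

From term 3 onward, concatenate the last term with the second-to-last: $*·** = $***, $***·$* = $***$*, …
The next term joins $***$*$***$***$*$***$*$*** and $***$*$***$***$*.

$***$*$***$***$*$***$*$***$***$*$***$***$*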